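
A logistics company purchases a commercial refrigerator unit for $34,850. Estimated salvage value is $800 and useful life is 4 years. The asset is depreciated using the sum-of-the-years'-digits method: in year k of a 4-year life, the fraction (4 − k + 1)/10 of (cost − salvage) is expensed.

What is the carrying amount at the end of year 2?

$11,015

Depreciable base = $34,850 − $800 = $34,050.
Sum of the years' digits = 4+3+2+1 = 10.
Year 1: $34,050 × 4/10 = $13,620. Book value $21,230.
Year 2: $34,050 × 3/10 = $10,215. Book value $11,015.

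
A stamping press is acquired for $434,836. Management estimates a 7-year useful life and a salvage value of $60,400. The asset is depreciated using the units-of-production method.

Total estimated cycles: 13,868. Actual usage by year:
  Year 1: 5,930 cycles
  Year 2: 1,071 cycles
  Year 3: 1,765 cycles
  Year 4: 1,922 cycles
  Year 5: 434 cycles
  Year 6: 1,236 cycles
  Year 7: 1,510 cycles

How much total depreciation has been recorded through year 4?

Depreciable base = $434,836 − $60,400 = $374,436.
Rate = $374,436 / 13,868 cycles = $27 per cycle.
Year 1: 5,930 × $27 = $160,110. Book value $274,726.
Year 2: 1,071 × $27 = $28,917. Book value $245,809.
Year 3: 1,765 × $27 = $47,655. Book value $198,154.
Year 4: 1,922 × $27 = $51,894. Book value $146,260.
Accumulated through year 4 = $434,836 − $146,260 = $288,576.

$288,576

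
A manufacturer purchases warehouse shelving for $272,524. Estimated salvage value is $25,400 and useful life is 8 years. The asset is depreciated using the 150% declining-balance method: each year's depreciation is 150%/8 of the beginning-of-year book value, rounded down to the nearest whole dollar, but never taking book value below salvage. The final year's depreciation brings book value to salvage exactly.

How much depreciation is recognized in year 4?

Depreciable base = $272,524 − $25,400 = $247,124.
Year 1: ⌊$272,524 × 150%/8⌋ = $51,098. Book value $221,426.
Year 2: ⌊$221,426 × 150%/8⌋ = $41,517. Book value $179,909.
Year 3: ⌊$179,909 × 150%/8⌋ = $33,732. Book value $146,177.
Year 4: ⌊$146,177 × 150%/8⌋ = $27,408. Book value $118,769.

$27,408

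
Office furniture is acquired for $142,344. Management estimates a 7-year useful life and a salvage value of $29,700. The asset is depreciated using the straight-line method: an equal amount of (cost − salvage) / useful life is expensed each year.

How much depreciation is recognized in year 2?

Depreciable base = $142,344 − $29,700 = $112,644.
Annual expense = $112,644 / 7 = $16,092.

$16,092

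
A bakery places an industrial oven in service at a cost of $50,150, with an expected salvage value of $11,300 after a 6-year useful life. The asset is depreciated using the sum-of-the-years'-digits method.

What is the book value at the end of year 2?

Depreciable base = $50,150 − $11,300 = $38,850.
Sum of the years' digits = 6+5+4+3+2+1 = 21.
Year 1: $38,850 × 6/21 = $11,100. Book value $39,050.
Year 2: $38,850 × 5/21 = $9,250. Book value $29,800.

$29,800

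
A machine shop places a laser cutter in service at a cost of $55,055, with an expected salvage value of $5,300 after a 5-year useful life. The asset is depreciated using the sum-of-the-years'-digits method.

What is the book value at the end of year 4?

Depreciable base = $55,055 − $5,300 = $49,755.
Sum of the years' digits = 5+4+3+2+1 = 15.
Year 1: $49,755 × 5/15 = $16,585. Book value $38,470.
Year 2: $49,755 × 4/15 = $13,268. Book value $25,202.
Year 3: $49,755 × 3/15 = $9,951. Book value $15,251.
Year 4: $49,755 × 2/15 = $6,634. Book value $8,617.

$8,617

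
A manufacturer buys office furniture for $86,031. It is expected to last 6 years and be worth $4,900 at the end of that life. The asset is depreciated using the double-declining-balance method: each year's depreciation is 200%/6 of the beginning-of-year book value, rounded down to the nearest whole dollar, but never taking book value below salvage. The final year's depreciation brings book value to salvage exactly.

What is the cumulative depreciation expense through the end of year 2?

Depreciable base = $86,031 − $4,900 = $81,131.
Year 1: ⌊$86,031 × 200%/6⌋ = $28,677. Book value $57,354.
Year 2: ⌊$57,354 × 200%/6⌋ = $19,118. Book value $38,236.
Accumulated through year 2 = $86,031 − $38,236 = $47,795.

$47,795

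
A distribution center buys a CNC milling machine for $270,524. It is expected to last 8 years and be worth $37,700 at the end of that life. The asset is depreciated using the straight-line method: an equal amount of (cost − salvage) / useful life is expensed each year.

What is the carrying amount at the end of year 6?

$95,906

Depreciable base = $270,524 − $37,700 = $232,824.
Annual expense = $232,824 / 8 = $29,103.
End of year 1: book value $241,421.
End of year 2: book value $212,318.
End of year 3: book value $183,215.
End of year 4: book value $154,112.
End of year 5: book value $125,009.
End of year 6: book value $95,906.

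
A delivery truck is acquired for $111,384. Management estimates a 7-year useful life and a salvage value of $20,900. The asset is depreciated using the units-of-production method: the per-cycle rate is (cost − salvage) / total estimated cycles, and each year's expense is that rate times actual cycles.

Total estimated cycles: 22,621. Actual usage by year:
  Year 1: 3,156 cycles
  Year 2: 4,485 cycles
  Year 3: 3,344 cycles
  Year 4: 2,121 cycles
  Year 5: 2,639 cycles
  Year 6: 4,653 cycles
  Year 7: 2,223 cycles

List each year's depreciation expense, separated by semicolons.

$12,624; $17,940; $13,376; $8,484; $10,556; $18,612; $8,892

Depreciable base = $111,384 − $20,900 = $90,484.
Rate = $90,484 / 22,621 cycles = $4 per cycle.
Year 1: 3,156 × $4 = $12,624. Book value $98,760.
Year 2: 4,485 × $4 = $17,940. Book value $80,820.
Year 3: 3,344 × $4 = $13,376. Book value $67,444.
Year 4: 2,121 × $4 = $8,484. Book value $58,960.
Year 5: 2,639 × $4 = $10,556. Book value $48,404.
Year 6: 4,653 × $4 = $18,612. Book value $29,792.
Year 7: 2,223 × $4 = $8,892. Book value $20,900.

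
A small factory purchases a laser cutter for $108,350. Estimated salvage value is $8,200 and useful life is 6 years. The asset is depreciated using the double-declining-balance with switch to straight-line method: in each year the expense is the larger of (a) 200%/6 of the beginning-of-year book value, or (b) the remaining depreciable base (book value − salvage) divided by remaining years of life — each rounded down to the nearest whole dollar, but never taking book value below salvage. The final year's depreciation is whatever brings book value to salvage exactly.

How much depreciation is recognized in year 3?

Depreciable base = $108,350 − $8,200 = $100,150.
Year 1: DB = ⌊$108,350 × 200%/6⌋ = $36,116; SL = ⌊$100,150/6⌋ = $16,691 → take DB $36,116. Book value $72,234.
Year 2: DB = ⌊$72,234 × 200%/6⌋ = $24,078; SL = ⌊$64,034/5⌋ = $12,806 → take DB $24,078. Book value $48,156.
Year 3: DB = ⌊$48,156 × 200%/6⌋ = $16,052; SL = ⌊$39,956/4⌋ = $9,989 → take DB $16,052. Book value $32,104.

$16,052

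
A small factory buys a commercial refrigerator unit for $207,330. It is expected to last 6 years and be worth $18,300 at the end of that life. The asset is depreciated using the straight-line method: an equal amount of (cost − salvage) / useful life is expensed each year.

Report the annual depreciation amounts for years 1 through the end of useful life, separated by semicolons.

Depreciable base = $207,330 − $18,300 = $189,030.
Annual expense = $189,030 / 6 = $31,505.
End of year 1: book value $175,825.
End of year 2: book value $144,320.
End of year 3: book value $112,815.
End of year 4: book value $81,310.
End of year 5: book value $49,805.
End of year 6: book value $18,300.

$31,505; $31,505; $31,505; $31,505; $31,505; $31,505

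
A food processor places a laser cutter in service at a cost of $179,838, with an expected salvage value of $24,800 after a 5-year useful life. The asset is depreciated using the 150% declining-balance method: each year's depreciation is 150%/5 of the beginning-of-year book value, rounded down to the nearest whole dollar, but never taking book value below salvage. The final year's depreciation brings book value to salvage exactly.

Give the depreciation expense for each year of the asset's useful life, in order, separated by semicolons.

Depreciable base = $179,838 − $24,800 = $155,038.
Year 1: ⌊$179,838 × 150%/5⌋ = $53,951. Book value $125,887.
Year 2: ⌊$125,887 × 150%/5⌋ = $37,766. Book value $88,121.
Year 3: ⌊$88,121 × 150%/5⌋ = $26,436. Book value $61,685.
Year 4: ⌊$61,685 × 150%/5⌋ = $18,505. Book value $43,180.
Year 5 (final): $43,180 − $24,800 = $18,380. Book value $24,800.

$53,951; $37,766; $26,436; $18,505; $18,380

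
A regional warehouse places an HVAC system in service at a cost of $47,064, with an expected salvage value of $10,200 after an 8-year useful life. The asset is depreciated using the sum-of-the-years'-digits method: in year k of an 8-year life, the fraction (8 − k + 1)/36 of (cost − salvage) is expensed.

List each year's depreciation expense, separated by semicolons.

$8,192; $7,168; $6,144; $5,120; $4,096; $3,072; $2,048; $1,024

Depreciable base = $47,064 − $10,200 = $36,864.
Sum of the years' digits = 8+7+6+5+4+3+2+1 = 36.
Year 1: $36,864 × 8/36 = $8,192. Book value $38,872.
Year 2: $36,864 × 7/36 = $7,168. Book value $31,704.
Year 3: $36,864 × 6/36 = $6,144. Book value $25,560.
Year 4: $36,864 × 5/36 = $5,120. Book value $20,440.
Year 5: $36,864 × 4/36 = $4,096. Book value $16,344.
Year 6: $36,864 × 3/36 = $3,072. Book value $13,272.
Year 7: $36,864 × 2/36 = $2,048. Book value $11,224.
Year 8: $36,864 × 1/36 = $1,024. Book value $10,200.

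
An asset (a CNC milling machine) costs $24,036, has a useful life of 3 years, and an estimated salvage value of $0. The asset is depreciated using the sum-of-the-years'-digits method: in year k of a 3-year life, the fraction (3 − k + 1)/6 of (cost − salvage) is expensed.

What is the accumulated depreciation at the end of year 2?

$20,030

Depreciable base = $24,036 − $0 = $24,036.
Sum of the years' digits = 3+2+1 = 6.
Year 1: $24,036 × 3/6 = $12,018. Book value $12,018.
Year 2: $24,036 × 2/6 = $8,012. Book value $4,006.
Accumulated through year 2 = $24,036 − $4,006 = $20,030.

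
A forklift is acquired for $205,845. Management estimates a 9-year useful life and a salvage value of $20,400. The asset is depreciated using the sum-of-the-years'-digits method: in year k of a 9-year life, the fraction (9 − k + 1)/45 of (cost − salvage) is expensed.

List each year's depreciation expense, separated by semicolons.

$37,089; $32,968; $28,847; $24,726; $20,605; $16,484; $12,363; $8,242; $4,121

Depreciable base = $205,845 − $20,400 = $185,445.
Sum of the years' digits = 9+8+7+6+5+4+3+2+1 = 45.
Year 1: $185,445 × 9/45 = $37,089. Book value $168,756.
Year 2: $185,445 × 8/45 = $32,968. Book value $135,788.
Year 3: $185,445 × 7/45 = $28,847. Book value $106,941.
Year 4: $185,445 × 6/45 = $24,726. Book value $82,215.
Year 5: $185,445 × 5/45 = $20,605. Book value $61,610.
Year 6: $185,445 × 4/45 = $16,484. Book value $45,126.
Year 7: $185,445 × 3/45 = $12,363. Book value $32,763.
Year 8: $185,445 × 2/45 = $8,242. Book value $24,521.
Year 9: $185,445 × 1/45 = $4,121. Book value $20,400.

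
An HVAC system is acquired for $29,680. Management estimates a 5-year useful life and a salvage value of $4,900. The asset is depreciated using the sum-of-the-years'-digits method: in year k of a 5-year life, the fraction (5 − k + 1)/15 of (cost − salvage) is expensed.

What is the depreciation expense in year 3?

$4,956

Depreciable base = $29,680 − $4,900 = $24,780.
Sum of the years' digits = 5+4+3+2+1 = 15.
Year 1: $24,780 × 5/15 = $8,260. Book value $21,420.
Year 2: $24,780 × 4/15 = $6,608. Book value $14,812.
Year 3: $24,780 × 3/15 = $4,956. Book value $9,856.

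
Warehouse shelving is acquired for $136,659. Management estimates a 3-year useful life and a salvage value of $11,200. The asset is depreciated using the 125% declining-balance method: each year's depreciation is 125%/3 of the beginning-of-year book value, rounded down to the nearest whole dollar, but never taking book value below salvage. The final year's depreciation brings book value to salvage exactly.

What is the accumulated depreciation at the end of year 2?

Depreciable base = $136,659 − $11,200 = $125,459.
Year 1: ⌊$136,659 × 125%/3⌋ = $56,941. Book value $79,718.
Year 2: ⌊$79,718 × 125%/3⌋ = $33,215. Book value $46,503.
Accumulated through year 2 = $136,659 − $46,503 = $90,156.

$90,156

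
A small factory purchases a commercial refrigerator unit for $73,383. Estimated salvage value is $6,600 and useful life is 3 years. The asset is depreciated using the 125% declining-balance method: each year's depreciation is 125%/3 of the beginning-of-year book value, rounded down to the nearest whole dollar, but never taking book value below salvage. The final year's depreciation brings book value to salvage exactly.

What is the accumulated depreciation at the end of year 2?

Depreciable base = $73,383 − $6,600 = $66,783.
Year 1: ⌊$73,383 × 125%/3⌋ = $30,576. Book value $42,807.
Year 2: ⌊$42,807 × 125%/3⌋ = $17,836. Book value $24,971.
Accumulated through year 2 = $73,383 − $24,971 = $48,412.

$48,412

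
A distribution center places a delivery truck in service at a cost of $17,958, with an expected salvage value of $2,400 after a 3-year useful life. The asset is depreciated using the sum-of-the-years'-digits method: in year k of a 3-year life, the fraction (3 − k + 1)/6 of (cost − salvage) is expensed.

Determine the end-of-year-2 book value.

$4,993

Depreciable base = $17,958 − $2,400 = $15,558.
Sum of the years' digits = 3+2+1 = 6.
Year 1: $15,558 × 3/6 = $7,779. Book value $10,179.
Year 2: $15,558 × 2/6 = $5,186. Book value $4,993.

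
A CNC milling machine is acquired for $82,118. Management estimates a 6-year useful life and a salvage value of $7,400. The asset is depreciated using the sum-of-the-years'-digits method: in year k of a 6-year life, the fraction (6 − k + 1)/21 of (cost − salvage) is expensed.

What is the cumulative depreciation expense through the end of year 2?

Depreciable base = $82,118 − $7,400 = $74,718.
Sum of the years' digits = 6+5+4+3+2+1 = 21.
Year 1: $74,718 × 6/21 = $21,348. Book value $60,770.
Year 2: $74,718 × 5/21 = $17,790. Book value $42,980.
Accumulated through year 2 = $82,118 − $42,980 = $39,138.

$39,138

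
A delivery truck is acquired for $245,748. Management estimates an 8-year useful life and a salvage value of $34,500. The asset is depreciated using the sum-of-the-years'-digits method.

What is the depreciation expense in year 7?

$11,736

Depreciable base = $245,748 − $34,500 = $211,248.
Sum of the years' digits = 8+7+6+5+4+3+2+1 = 36.
Year 1: $211,248 × 8/36 = $46,944. Book value $198,804.
Year 2: $211,248 × 7/36 = $41,076. Book value $157,728.
Year 3: $211,248 × 6/36 = $35,208. Book value $122,520.
Year 4: $211,248 × 5/36 = $29,340. Book value $93,180.
Year 5: $211,248 × 4/36 = $23,472. Book value $69,708.
Year 6: $211,248 × 3/36 = $17,604. Book value $52,104.
Year 7: $211,248 × 2/36 = $11,736. Book value $40,368.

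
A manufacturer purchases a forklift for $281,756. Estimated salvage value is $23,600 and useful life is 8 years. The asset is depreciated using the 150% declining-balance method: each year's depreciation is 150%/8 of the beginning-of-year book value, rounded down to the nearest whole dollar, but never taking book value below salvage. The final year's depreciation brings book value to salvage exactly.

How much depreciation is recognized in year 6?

Depreciable base = $281,756 − $23,600 = $258,156.
Year 1: ⌊$281,756 × 150%/8⌋ = $52,829. Book value $228,927.
Year 2: ⌊$228,927 × 150%/8⌋ = $42,923. Book value $186,004.
Year 3: ⌊$186,004 × 150%/8⌋ = $34,875. Book value $151,129.
Year 4: ⌊$151,129 × 150%/8⌋ = $28,336. Book value $122,793.
Year 5: ⌊$122,793 × 150%/8⌋ = $23,023. Book value $99,770.
Year 6: ⌊$99,770 × 150%/8⌋ = $18,706. Book value $81,064.

$18,706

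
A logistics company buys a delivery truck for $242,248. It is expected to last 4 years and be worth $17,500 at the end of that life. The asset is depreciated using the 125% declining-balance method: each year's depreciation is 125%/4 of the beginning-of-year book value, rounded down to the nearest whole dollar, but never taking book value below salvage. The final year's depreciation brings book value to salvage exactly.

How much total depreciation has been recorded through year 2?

$127,747

Depreciable base = $242,248 − $17,500 = $224,748.
Year 1: ⌊$242,248 × 125%/4⌋ = $75,702. Book value $166,546.
Year 2: ⌊$166,546 × 125%/4⌋ = $52,045. Book value $114,501.
Accumulated through year 2 = $242,248 − $114,501 = $127,747.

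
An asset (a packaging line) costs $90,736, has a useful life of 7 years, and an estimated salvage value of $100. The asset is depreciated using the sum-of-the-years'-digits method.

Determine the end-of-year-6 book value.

$3,337

Depreciable base = $90,736 − $100 = $90,636.
Sum of the years' digits = 7+6+5+4+3+2+1 = 28.
Year 1: $90,636 × 7/28 = $22,659. Book value $68,077.
Year 2: $90,636 × 6/28 = $19,422. Book value $48,655.
Year 3: $90,636 × 5/28 = $16,185. Book value $32,470.
Year 4: $90,636 × 4/28 = $12,948. Book value $19,522.
Year 5: $90,636 × 3/28 = $9,711. Book value $9,811.
Year 6: $90,636 × 2/28 = $6,474. Book value $3,337.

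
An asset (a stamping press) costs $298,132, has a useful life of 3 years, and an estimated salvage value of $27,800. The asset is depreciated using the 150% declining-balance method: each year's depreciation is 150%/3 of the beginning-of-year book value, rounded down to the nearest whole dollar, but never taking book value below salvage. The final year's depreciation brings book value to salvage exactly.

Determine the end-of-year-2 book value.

Depreciable base = $298,132 − $27,800 = $270,332.
Year 1: ⌊$298,132 × 150%/3⌋ = $149,066. Book value $149,066.
Year 2: ⌊$149,066 × 150%/3⌋ = $74,533. Book value $74,533.

$74,533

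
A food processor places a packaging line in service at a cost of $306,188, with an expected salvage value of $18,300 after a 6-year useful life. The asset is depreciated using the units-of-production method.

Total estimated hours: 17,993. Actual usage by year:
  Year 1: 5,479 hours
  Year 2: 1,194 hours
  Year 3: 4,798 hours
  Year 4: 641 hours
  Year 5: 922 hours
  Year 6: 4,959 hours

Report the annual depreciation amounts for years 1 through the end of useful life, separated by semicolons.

$87,664; $19,104; $76,768; $10,256; $14,752; $79,344

Depreciable base = $306,188 − $18,300 = $287,888.
Rate = $287,888 / 17,993 hours = $16 per hour.
Year 1: 5,479 × $16 = $87,664. Book value $218,524.
Year 2: 1,194 × $16 = $19,104. Book value $199,420.
Year 3: 4,798 × $16 = $76,768. Book value $122,652.
Year 4: 641 × $16 = $10,256. Book value $112,396.
Year 5: 922 × $16 = $14,752. Book value $97,644.
Year 6: 4,959 × $16 = $79,344. Book value $18,300.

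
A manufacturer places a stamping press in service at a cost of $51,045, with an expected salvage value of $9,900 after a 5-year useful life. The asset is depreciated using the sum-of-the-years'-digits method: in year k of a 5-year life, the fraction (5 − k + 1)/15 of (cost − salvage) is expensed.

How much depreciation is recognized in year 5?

Depreciable base = $51,045 − $9,900 = $41,145.
Sum of the years' digits = 5+4+3+2+1 = 15.
Year 1: $41,145 × 5/15 = $13,715. Book value $37,330.
Year 2: $41,145 × 4/15 = $10,972. Book value $26,358.
Year 3: $41,145 × 3/15 = $8,229. Book value $18,129.
Year 4: $41,145 × 2/15 = $5,486. Book value $12,643.
Year 5: $41,145 × 1/15 = $2,743. Book value $9,900.

$2,743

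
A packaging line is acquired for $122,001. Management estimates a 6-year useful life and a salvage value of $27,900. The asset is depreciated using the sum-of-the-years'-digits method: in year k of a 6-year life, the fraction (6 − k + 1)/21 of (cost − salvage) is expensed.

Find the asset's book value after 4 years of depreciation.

Depreciable base = $122,001 − $27,900 = $94,101.
Sum of the years' digits = 6+5+4+3+2+1 = 21.
Year 1: $94,101 × 6/21 = $26,886. Book value $95,115.
Year 2: $94,101 × 5/21 = $22,405. Book value $72,710.
Year 3: $94,101 × 4/21 = $17,924. Book value $54,786.
Year 4: $94,101 × 3/21 = $13,443. Book value $41,343.

$41,343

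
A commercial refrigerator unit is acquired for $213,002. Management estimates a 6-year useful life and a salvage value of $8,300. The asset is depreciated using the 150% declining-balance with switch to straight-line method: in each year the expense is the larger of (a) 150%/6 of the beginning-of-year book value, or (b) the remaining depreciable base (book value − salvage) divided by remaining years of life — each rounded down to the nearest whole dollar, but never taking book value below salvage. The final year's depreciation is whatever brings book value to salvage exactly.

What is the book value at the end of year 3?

$89,861

Depreciable base = $213,002 − $8,300 = $204,702.
Year 1: DB = ⌊$213,002 × 150%/6⌋ = $53,250; SL = ⌊$204,702/6⌋ = $34,117 → take DB $53,250. Book value $159,752.
Year 2: DB = ⌊$159,752 × 150%/6⌋ = $39,938; SL = ⌊$151,452/5⌋ = $30,290 → take DB $39,938. Book value $119,814.
Year 3: DB = ⌊$119,814 × 150%/6⌋ = $29,953; SL = ⌊$111,514/4⌋ = $27,878 → take DB $29,953. Book value $89,861.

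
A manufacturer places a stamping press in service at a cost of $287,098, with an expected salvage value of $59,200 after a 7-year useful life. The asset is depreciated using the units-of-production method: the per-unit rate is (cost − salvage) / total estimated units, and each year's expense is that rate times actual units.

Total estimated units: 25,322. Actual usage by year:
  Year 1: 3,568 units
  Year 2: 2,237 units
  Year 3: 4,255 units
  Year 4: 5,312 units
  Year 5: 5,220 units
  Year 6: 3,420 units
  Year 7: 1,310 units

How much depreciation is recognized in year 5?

$46,980

Depreciable base = $287,098 − $59,200 = $227,898.
Rate = $227,898 / 25,322 units = $9 per unit.
Year 1: 3,568 × $9 = $32,112. Book value $254,986.
Year 2: 2,237 × $9 = $20,133. Book value $234,853.
Year 3: 4,255 × $9 = $38,295. Book value $196,558.
Year 4: 5,312 × $9 = $47,808. Book value $148,750.
Year 5: 5,220 × $9 = $46,980. Book value $101,770.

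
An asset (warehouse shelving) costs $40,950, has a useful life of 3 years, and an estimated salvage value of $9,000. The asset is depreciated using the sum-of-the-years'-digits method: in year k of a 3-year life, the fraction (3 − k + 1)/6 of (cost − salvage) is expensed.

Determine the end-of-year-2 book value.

$14,325

Depreciable base = $40,950 − $9,000 = $31,950.
Sum of the years' digits = 3+2+1 = 6.
Year 1: $31,950 × 3/6 = $15,975. Book value $24,975.
Year 2: $31,950 × 2/6 = $10,650. Book value $14,325.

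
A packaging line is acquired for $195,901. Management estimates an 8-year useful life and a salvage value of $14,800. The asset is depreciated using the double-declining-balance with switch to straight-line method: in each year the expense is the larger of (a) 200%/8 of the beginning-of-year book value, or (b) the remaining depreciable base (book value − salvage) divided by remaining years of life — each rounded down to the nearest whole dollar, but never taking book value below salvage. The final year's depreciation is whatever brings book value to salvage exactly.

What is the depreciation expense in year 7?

Depreciable base = $195,901 − $14,800 = $181,101.
Year 1: DB = ⌊$195,901 × 200%/8⌋ = $48,975; SL = ⌊$181,101/8⌋ = $22,637 → take DB $48,975. Book value $146,926.
Year 2: DB = ⌊$146,926 × 200%/8⌋ = $36,731; SL = ⌊$132,126/7⌋ = $18,875 → take DB $36,731. Book value $110,195.
Year 3: DB = ⌊$110,195 × 200%/8⌋ = $27,548; SL = ⌊$95,395/6⌋ = $15,899 → take DB $27,548. Book value $82,647.
Year 4: DB = ⌊$82,647 × 200%/8⌋ = $20,661; SL = ⌊$67,847/5⌋ = $13,569 → take DB $20,661. Book value $61,986.
Year 5: DB = ⌊$61,986 × 200%/8⌋ = $15,496; SL = ⌊$47,186/4⌋ = $11,796 → take DB $15,496. Book value $46,490.
Year 6: DB = ⌊$46,490 × 200%/8⌋ = $11,622; SL = ⌊$31,690/3⌋ = $10,563 → take DB $11,622. Book value $34,868.
Year 7: DB = ⌊$34,868 × 200%/8⌋ = $8,717; SL = ⌊$20,068/2⌋ = $10,034 → take SL $10,034. Book value $24,834.

$10,034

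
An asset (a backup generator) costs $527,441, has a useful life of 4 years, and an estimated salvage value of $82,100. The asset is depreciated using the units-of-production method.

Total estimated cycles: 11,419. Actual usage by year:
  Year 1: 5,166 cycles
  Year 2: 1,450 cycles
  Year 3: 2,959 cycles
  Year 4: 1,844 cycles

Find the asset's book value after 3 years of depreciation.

Depreciable base = $527,441 − $82,100 = $445,341.
Rate = $445,341 / 11,419 cycles = $39 per cycle.
Year 1: 5,166 × $39 = $201,474. Book value $325,967.
Year 2: 1,450 × $39 = $56,550. Book value $269,417.
Year 3: 2,959 × $39 = $115,401. Book value $154,016.

$154,016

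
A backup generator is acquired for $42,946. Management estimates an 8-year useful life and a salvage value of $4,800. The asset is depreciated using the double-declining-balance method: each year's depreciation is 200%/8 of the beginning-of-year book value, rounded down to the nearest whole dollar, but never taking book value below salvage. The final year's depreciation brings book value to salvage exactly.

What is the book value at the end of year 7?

$5,734

Depreciable base = $42,946 − $4,800 = $38,146.
Year 1: ⌊$42,946 × 200%/8⌋ = $10,736. Book value $32,210.
Year 2: ⌊$32,210 × 200%/8⌋ = $8,052. Book value $24,158.
Year 3: ⌊$24,158 × 200%/8⌋ = $6,039. Book value $18,119.
Year 4: ⌊$18,119 × 200%/8⌋ = $4,529. Book value $13,590.
Year 5: ⌊$13,590 × 200%/8⌋ = $3,397. Book value $10,193.
Year 6: ⌊$10,193 × 200%/8⌋ = $2,548. Book value $7,645.
Year 7: ⌊$7,645 × 200%/8⌋ = $1,911. Book value $5,734.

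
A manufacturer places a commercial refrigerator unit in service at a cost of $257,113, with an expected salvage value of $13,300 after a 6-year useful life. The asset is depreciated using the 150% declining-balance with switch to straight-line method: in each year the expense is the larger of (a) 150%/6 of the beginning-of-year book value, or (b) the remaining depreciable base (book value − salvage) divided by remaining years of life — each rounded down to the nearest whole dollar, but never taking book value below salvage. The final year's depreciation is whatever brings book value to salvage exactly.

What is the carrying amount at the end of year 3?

$108,471

Depreciable base = $257,113 − $13,300 = $243,813.
Year 1: DB = ⌊$257,113 × 150%/6⌋ = $64,278; SL = ⌊$243,813/6⌋ = $40,635 → take DB $64,278. Book value $192,835.
Year 2: DB = ⌊$192,835 × 150%/6⌋ = $48,208; SL = ⌊$179,535/5⌋ = $35,907 → take DB $48,208. Book value $144,627.
Year 3: DB = ⌊$144,627 × 150%/6⌋ = $36,156; SL = ⌊$131,327/4⌋ = $32,831 → take DB $36,156. Book value $108,471.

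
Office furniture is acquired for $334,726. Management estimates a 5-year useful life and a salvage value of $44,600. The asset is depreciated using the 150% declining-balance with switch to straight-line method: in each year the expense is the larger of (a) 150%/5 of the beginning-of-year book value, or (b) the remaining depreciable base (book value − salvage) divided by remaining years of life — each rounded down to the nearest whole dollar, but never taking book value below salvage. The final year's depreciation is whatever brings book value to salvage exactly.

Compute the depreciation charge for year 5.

Depreciable base = $334,726 − $44,600 = $290,126.
Year 1: DB = ⌊$334,726 × 150%/5⌋ = $100,417; SL = ⌊$290,126/5⌋ = $58,025 → take DB $100,417. Book value $234,309.
Year 2: DB = ⌊$234,309 × 150%/5⌋ = $70,292; SL = ⌊$189,709/4⌋ = $47,427 → take DB $70,292. Book value $164,017.
Year 3: DB = ⌊$164,017 × 150%/5⌋ = $49,205; SL = ⌊$119,417/3⌋ = $39,805 → take DB $49,205. Book value $114,812.
Year 4: DB = ⌊$114,812 × 150%/5⌋ = $34,443; SL = ⌊$70,212/2⌋ = $35,106 → take SL $35,106. Book value $79,706.
Year 5 (final): $79,706 − $44,600 = $35,106. Book value $44,600.

$35,106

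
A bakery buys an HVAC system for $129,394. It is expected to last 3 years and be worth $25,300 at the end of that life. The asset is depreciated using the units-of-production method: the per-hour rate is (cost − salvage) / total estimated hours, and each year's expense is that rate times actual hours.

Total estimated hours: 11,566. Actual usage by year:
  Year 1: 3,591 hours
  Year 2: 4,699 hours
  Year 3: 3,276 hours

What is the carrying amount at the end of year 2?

$54,784

Depreciable base = $129,394 − $25,300 = $104,094.
Rate = $104,094 / 11,566 hours = $9 per hour.
Year 1: 3,591 × $9 = $32,319. Book value $97,075.
Year 2: 4,699 × $9 = $42,291. Book value $54,784.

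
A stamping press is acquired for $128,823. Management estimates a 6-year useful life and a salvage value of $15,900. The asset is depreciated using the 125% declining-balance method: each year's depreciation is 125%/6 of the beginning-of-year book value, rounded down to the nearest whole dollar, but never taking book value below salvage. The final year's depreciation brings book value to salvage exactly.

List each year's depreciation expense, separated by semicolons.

$26,838; $21,246; $16,820; $13,316; $10,542; $24,161

Depreciable base = $128,823 − $15,900 = $112,923.
Year 1: ⌊$128,823 × 125%/6⌋ = $26,838. Book value $101,985.
Year 2: ⌊$101,985 × 125%/6⌋ = $21,246. Book value $80,739.
Year 3: ⌊$80,739 × 125%/6⌋ = $16,820. Book value $63,919.
Year 4: ⌊$63,919 × 125%/6⌋ = $13,316. Book value $50,603.
Year 5: ⌊$50,603 × 125%/6⌋ = $10,542. Book value $40,061.
Year 6 (final): $40,061 − $15,900 = $24,161. Book value $15,900.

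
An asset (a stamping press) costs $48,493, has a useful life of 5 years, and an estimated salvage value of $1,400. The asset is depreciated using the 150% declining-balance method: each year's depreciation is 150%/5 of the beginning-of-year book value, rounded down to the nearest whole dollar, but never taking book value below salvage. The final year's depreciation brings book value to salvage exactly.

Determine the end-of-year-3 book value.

Depreciable base = $48,493 − $1,400 = $47,093.
Year 1: ⌊$48,493 × 150%/5⌋ = $14,547. Book value $33,946.
Year 2: ⌊$33,946 × 150%/5⌋ = $10,183. Book value $23,763.
Year 3: ⌊$23,763 × 150%/5⌋ = $7,128. Book value $16,635.

$16,635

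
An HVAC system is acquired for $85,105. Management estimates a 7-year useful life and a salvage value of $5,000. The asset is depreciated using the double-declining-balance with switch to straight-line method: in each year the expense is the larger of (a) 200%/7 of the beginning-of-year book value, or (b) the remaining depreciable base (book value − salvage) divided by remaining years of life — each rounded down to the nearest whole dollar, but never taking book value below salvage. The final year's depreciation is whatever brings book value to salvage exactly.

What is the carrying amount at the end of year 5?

Depreciable base = $85,105 − $5,000 = $80,105.
Year 1: DB = ⌊$85,105 × 200%/7⌋ = $24,315; SL = ⌊$80,105/7⌋ = $11,443 → take DB $24,315. Book value $60,790.
Year 2: DB = ⌊$60,790 × 200%/7⌋ = $17,368; SL = ⌊$55,790/6⌋ = $9,298 → take DB $17,368. Book value $43,422.
Year 3: DB = ⌊$43,422 × 200%/7⌋ = $12,406; SL = ⌊$38,422/5⌋ = $7,684 → take DB $12,406. Book value $31,016.
Year 4: DB = ⌊$31,016 × 200%/7⌋ = $8,861; SL = ⌊$26,016/4⌋ = $6,504 → take DB $8,861. Book value $22,155.
Year 5: DB = ⌊$22,155 × 200%/7⌋ = $6,330; SL = ⌊$17,155/3⌋ = $5,718 → take DB $6,330. Book value $15,825.

$15,825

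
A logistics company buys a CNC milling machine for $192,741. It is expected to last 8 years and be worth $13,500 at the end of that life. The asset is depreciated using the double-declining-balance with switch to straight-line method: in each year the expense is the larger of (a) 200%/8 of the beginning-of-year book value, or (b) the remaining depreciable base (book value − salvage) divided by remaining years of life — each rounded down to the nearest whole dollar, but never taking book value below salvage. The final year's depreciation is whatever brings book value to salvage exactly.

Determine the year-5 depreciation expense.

$15,246

Depreciable base = $192,741 − $13,500 = $179,241.
Year 1: DB = ⌊$192,741 × 200%/8⌋ = $48,185; SL = ⌊$179,241/8⌋ = $22,405 → take DB $48,185. Book value $144,556.
Year 2: DB = ⌊$144,556 × 200%/8⌋ = $36,139; SL = ⌊$131,056/7⌋ = $18,722 → take DB $36,139. Book value $108,417.
Year 3: DB = ⌊$108,417 × 200%/8⌋ = $27,104; SL = ⌊$94,917/6⌋ = $15,819 → take DB $27,104. Book value $81,313.
Year 4: DB = ⌊$81,313 × 200%/8⌋ = $20,328; SL = ⌊$67,813/5⌋ = $13,562 → take DB $20,328. Book value $60,985.
Year 5: DB = ⌊$60,985 × 200%/8⌋ = $15,246; SL = ⌊$47,485/4⌋ = $11,871 → take DB $15,246. Book value $45,739.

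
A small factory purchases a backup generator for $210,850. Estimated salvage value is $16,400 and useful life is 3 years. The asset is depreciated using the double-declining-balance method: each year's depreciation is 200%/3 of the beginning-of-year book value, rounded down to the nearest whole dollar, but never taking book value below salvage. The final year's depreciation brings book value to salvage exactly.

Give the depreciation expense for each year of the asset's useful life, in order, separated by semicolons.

$140,566; $46,856; $7,028

Depreciable base = $210,850 − $16,400 = $194,450.
Year 1: ⌊$210,850 × 200%/3⌋ = $140,566. Book value $70,284.
Year 2: ⌊$70,284 × 200%/3⌋ = $46,856. Book value $23,428.
Year 3 (final): $23,428 − $16,400 = $7,028. Book value $16,400.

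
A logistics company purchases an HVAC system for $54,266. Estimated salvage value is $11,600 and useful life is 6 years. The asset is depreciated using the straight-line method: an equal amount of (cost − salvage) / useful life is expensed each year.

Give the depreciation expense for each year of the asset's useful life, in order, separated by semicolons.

Depreciable base = $54,266 − $11,600 = $42,666.
Annual expense = $42,666 / 6 = $7,111.
End of year 1: book value $47,155.
End of year 2: book value $40,044.
End of year 3: book value $32,933.
End of year 4: book value $25,822.
End of year 5: book value $18,711.
End of year 6: book value $11,600.

$7,111; $7,111; $7,111; $7,111; $7,111; $7,111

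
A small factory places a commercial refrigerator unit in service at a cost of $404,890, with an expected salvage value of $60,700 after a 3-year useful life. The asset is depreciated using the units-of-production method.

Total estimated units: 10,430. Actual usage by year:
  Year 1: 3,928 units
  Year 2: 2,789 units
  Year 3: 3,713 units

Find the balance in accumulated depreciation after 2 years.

$221,661

Depreciable base = $404,890 − $60,700 = $344,190.
Rate = $344,190 / 10,430 units = $33 per unit.
Year 1: 3,928 × $33 = $129,624. Book value $275,266.
Year 2: 2,789 × $33 = $92,037. Book value $183,229.
Accumulated through year 2 = $404,890 − $183,229 = $221,661.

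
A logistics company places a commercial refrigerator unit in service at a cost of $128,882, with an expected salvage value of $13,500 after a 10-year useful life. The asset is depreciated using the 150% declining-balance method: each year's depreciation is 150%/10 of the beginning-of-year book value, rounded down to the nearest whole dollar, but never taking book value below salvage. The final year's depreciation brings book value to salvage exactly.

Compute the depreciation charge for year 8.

$6,197

Depreciable base = $128,882 − $13,500 = $115,382.
Year 1: ⌊$128,882 × 150%/10⌋ = $19,332. Book value $109,550.
Year 2: ⌊$109,550 × 150%/10⌋ = $16,432. Book value $93,118.
Year 3: ⌊$93,118 × 150%/10⌋ = $13,967. Book value $79,151.
Year 4: ⌊$79,151 × 150%/10⌋ = $11,872. Book value $67,279.
Year 5: ⌊$67,279 × 150%/10⌋ = $10,091. Book value $57,188.
Year 6: ⌊$57,188 × 150%/10⌋ = $8,578. Book value $48,610.
Year 7: ⌊$48,610 × 150%/10⌋ = $7,291. Book value $41,319.
Year 8: ⌊$41,319 × 150%/10⌋ = $6,197. Book value $35,122.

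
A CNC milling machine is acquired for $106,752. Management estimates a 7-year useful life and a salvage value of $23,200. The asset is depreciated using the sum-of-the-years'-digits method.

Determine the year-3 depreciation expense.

Depreciable base = $106,752 − $23,200 = $83,552.
Sum of the years' digits = 7+6+5+4+3+2+1 = 28.
Year 1: $83,552 × 7/28 = $20,888. Book value $85,864.
Year 2: $83,552 × 6/28 = $17,904. Book value $67,960.
Year 3: $83,552 × 5/28 = $14,920. Book value $53,040.

$14,920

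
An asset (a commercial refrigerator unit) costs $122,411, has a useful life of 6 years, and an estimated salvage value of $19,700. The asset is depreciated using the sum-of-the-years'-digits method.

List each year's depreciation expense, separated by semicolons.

Depreciable base = $122,411 − $19,700 = $102,711.
Sum of the years' digits = 6+5+4+3+2+1 = 21.
Year 1: $102,711 × 6/21 = $29,346. Book value $93,065.
Year 2: $102,711 × 5/21 = $24,455. Book value $68,610.
Year 3: $102,711 × 4/21 = $19,564. Book value $49,046.
Year 4: $102,711 × 3/21 = $14,673. Book value $34,373.
Year 5: $102,711 × 2/21 = $9,782. Book value $24,591.
Year 6: $102,711 × 1/21 = $4,891. Book value $19,700.

$29,346; $24,455; $19,564; $14,673; $9,782; $4,891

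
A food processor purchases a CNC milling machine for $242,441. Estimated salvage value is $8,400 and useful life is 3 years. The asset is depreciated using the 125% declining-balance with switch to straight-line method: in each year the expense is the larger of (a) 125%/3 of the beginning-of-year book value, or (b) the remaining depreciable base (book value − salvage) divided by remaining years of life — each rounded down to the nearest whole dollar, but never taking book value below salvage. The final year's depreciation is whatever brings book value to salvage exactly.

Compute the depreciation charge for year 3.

$66,512

Depreciable base = $242,441 − $8,400 = $234,041.
Year 1: DB = ⌊$242,441 × 125%/3⌋ = $101,017; SL = ⌊$234,041/3⌋ = $78,013 → take DB $101,017. Book value $141,424.
Year 2: DB = ⌊$141,424 × 125%/3⌋ = $58,926; SL = ⌊$133,024/2⌋ = $66,512 → take SL $66,512. Book value $74,912.
Year 3 (final): $74,912 − $8,400 = $66,512. Book value $8,400.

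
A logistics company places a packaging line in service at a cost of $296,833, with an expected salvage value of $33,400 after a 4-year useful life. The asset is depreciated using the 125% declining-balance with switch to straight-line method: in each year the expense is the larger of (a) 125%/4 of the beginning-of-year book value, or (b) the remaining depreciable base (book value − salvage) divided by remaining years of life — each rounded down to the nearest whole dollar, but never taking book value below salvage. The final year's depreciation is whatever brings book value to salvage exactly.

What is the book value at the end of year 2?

Depreciable base = $296,833 − $33,400 = $263,433.
Year 1: DB = ⌊$296,833 × 125%/4⌋ = $92,760; SL = ⌊$263,433/4⌋ = $65,858 → take DB $92,760. Book value $204,073.
Year 2: DB = ⌊$204,073 × 125%/4⌋ = $63,772; SL = ⌊$170,673/3⌋ = $56,891 → take DB $63,772. Book value $140,301.

$140,301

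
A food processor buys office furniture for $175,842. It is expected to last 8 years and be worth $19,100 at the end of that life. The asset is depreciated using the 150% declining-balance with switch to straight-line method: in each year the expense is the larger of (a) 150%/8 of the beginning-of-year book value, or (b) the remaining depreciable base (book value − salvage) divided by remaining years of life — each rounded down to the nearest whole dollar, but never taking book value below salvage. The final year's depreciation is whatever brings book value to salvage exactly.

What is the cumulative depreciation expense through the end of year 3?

Depreciable base = $175,842 − $19,100 = $156,742.
Year 1: DB = ⌊$175,842 × 150%/8⌋ = $32,970; SL = ⌊$156,742/8⌋ = $19,592 → take DB $32,970. Book value $142,872.
Year 2: DB = ⌊$142,872 × 150%/8⌋ = $26,788; SL = ⌊$123,772/7⌋ = $17,681 → take DB $26,788. Book value $116,084.
Year 3: DB = ⌊$116,084 × 150%/8⌋ = $21,765; SL = ⌊$96,984/6⌋ = $16,164 → take DB $21,765. Book value $94,319.
Accumulated through year 3 = $175,842 − $94,319 = $81,523.

$81,523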